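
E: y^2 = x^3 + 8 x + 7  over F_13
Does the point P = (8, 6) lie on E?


Check whether y^2 = x^3 + 8 x + 7 (mod 13) for (x, y) = (8, 6).
LHS: y^2 = 6^2 mod 13 = 10
RHS: x^3 + 8 x + 7 = 8^3 + 8*8 + 7 mod 13 = 11
LHS != RHS

No, not on the curve


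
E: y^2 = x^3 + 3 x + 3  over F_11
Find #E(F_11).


For each x in F_11, count y with y^2 = x^3 + 3 x + 3 mod 11:
  x = 0: RHS = 3, y in [5, 6]  -> 2 point(s)
  x = 5: RHS = 0, y in [0]  -> 1 point(s)
  x = 7: RHS = 4, y in [2, 9]  -> 2 point(s)
  x = 8: RHS = 0, y in [0]  -> 1 point(s)
  x = 9: RHS = 0, y in [0]  -> 1 point(s)
Affine points: 7. Add the point at infinity: total = 8.

#E(F_11) = 8


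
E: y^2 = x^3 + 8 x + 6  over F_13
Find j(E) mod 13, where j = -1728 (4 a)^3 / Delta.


Delta = -16(4 a^3 + 27 b^2) mod 13 = 1
-1728 * (4 a)^3 = -1728 * (4*8)^3 mod 13 = 8
j = 8 * 1^(-1) mod 13 = 8

j = 8 (mod 13)


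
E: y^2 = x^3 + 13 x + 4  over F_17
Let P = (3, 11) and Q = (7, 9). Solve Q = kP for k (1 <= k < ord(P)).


Enumerate multiples of P until we hit Q = (7, 9):
  1P = (3, 11)
  2P = (7, 8)
  3P = (15, 15)
  4P = (1, 1)
  5P = (4, 1)
  6P = (8, 5)
  7P = (2, 15)
  8P = (11, 4)
  9P = (12, 16)
  10P = (0, 2)
  11P = (6, 14)
  12P = (9, 0)
  13P = (6, 3)
  14P = (0, 15)
  15P = (12, 1)
  16P = (11, 13)
  17P = (2, 2)
  18P = (8, 12)
  19P = (4, 16)
  20P = (1, 16)
  21P = (15, 2)
  22P = (7, 9)
Match found at i = 22.

k = 22


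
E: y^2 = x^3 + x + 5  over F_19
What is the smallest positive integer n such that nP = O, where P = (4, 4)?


Compute successive multiples of P until we hit O:
  1P = (4, 4)
  2P = (12, 4)
  3P = (3, 15)
  4P = (0, 9)
  5P = (13, 12)
  6P = (11, 13)
  7P = (1, 8)
  8P = (1, 11)
  ... (continuing to 15P)
  15P = O

ord(P) = 15


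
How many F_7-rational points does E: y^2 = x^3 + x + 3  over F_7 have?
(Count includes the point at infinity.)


For each x in F_7, count y with y^2 = x^3 + 1 x + 3 mod 7:
  x = 4: RHS = 1, y in [1, 6]  -> 2 point(s)
  x = 5: RHS = 0, y in [0]  -> 1 point(s)
  x = 6: RHS = 1, y in [1, 6]  -> 2 point(s)
Affine points: 5. Add the point at infinity: total = 6.

#E(F_7) = 6


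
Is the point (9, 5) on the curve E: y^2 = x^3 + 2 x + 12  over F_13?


Check whether y^2 = x^3 + 2 x + 12 (mod 13) for (x, y) = (9, 5).
LHS: y^2 = 5^2 mod 13 = 12
RHS: x^3 + 2 x + 12 = 9^3 + 2*9 + 12 mod 13 = 5
LHS != RHS

No, not on the curve


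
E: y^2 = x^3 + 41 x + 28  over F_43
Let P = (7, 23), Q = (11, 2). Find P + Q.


P != Q, so use the chord formula.
s = (y2 - y1) / (x2 - x1) = (22) / (4) mod 43 = 27
x3 = s^2 - x1 - x2 mod 43 = 27^2 - 7 - 11 = 23
y3 = s (x1 - x3) - y1 mod 43 = 27 * (7 - 23) - 23 = 18

P + Q = (23, 18)


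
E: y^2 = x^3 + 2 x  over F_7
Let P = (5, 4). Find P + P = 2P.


Doubling: s = (3 x1^2 + a) / (2 y1)
s = (3*5^2 + 2) / (2*4) mod 7 = 0
x3 = s^2 - 2 x1 mod 7 = 0^2 - 2*5 = 4
y3 = s (x1 - x3) - y1 mod 7 = 0 * (5 - 4) - 4 = 3

2P = (4, 3)


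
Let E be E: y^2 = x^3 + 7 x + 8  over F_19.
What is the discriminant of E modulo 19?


4 a^3 + 27 b^2 = 4*7^3 + 27*8^2 = 1372 + 1728 = 3100
Delta = -16 * (3100) = -49600
Delta mod 19 = 9

Delta = 9 (mod 19)


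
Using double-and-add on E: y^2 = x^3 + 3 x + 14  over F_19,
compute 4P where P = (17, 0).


k = 4 = 100_2 (binary, LSB first: 001)
Double-and-add from P = (17, 0):
  bit 0 = 0: acc unchanged = O
  bit 1 = 0: acc unchanged = O
  bit 2 = 1: acc = O + O = O

4P = O


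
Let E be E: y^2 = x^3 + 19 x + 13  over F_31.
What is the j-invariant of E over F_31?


Delta = -16(4 a^3 + 27 b^2) mod 31 = 12
-1728 * (4 a)^3 = -1728 * (4*19)^3 mod 31 = 4
j = 4 * 12^(-1) mod 31 = 21

j = 21 (mod 31)


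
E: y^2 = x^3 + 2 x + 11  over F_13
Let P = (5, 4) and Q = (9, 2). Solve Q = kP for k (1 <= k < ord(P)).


Enumerate multiples of P until we hit Q = (9, 2):
  1P = (5, 4)
  2P = (2, 7)
  3P = (7, 11)
  4P = (10, 11)
  5P = (1, 12)
  6P = (11, 8)
  7P = (9, 2)
Match found at i = 7.

k = 7


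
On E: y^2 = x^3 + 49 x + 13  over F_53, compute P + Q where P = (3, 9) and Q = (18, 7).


P != Q, so use the chord formula.
s = (y2 - y1) / (x2 - x1) = (51) / (15) mod 53 = 14
x3 = s^2 - x1 - x2 mod 53 = 14^2 - 3 - 18 = 16
y3 = s (x1 - x3) - y1 mod 53 = 14 * (3 - 16) - 9 = 21

P + Q = (16, 21)


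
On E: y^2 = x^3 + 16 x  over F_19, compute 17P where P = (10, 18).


k = 17 = 10001_2 (binary, LSB first: 10001)
Double-and-add from P = (10, 18):
  bit 0 = 1: acc = O + (10, 18) = (10, 18)
  bit 1 = 0: acc unchanged = (10, 18)
  bit 2 = 0: acc unchanged = (10, 18)
  bit 3 = 0: acc unchanged = (10, 18)
  bit 4 = 1: acc = (10, 18) + (17, 6) = (12, 18)

17P = (12, 18)


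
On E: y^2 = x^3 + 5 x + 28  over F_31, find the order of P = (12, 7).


Compute successive multiples of P until we hit O:
  1P = (12, 7)
  2P = (11, 22)
  3P = (16, 22)
  4P = (19, 21)
  5P = (4, 9)
  6P = (17, 2)
  7P = (3, 15)
  8P = (21, 1)
  ... (continuing to 23P)
  23P = O

ord(P) = 23


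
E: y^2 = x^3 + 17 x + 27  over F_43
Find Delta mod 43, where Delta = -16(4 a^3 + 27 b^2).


4 a^3 + 27 b^2 = 4*17^3 + 27*27^2 = 19652 + 19683 = 39335
Delta = -16 * (39335) = -629360
Delta mod 43 = 31

Delta = 31 (mod 43)


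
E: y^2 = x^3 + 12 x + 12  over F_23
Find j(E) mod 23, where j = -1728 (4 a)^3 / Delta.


Delta = -16(4 a^3 + 27 b^2) mod 23 = 22
-1728 * (4 a)^3 = -1728 * (4*12)^3 mod 23 = 22
j = 22 * 22^(-1) mod 23 = 1

j = 1 (mod 23)


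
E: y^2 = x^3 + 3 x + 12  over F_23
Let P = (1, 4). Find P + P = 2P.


Doubling: s = (3 x1^2 + a) / (2 y1)
s = (3*1^2 + 3) / (2*4) mod 23 = 18
x3 = s^2 - 2 x1 mod 23 = 18^2 - 2*1 = 0
y3 = s (x1 - x3) - y1 mod 23 = 18 * (1 - 0) - 4 = 14

2P = (0, 14)


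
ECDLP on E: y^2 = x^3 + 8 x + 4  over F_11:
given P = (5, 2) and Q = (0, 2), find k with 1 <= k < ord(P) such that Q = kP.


Enumerate multiples of P until we hit Q = (0, 2):
  1P = (5, 2)
  2P = (6, 2)
  3P = (0, 9)
  4P = (4, 1)
  5P = (3, 0)
  6P = (4, 10)
  7P = (0, 2)
Match found at i = 7.

k = 7


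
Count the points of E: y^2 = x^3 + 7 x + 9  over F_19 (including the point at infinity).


For each x in F_19, count y with y^2 = x^3 + 7 x + 9 mod 19:
  x = 0: RHS = 9, y in [3, 16]  -> 2 point(s)
  x = 1: RHS = 17, y in [6, 13]  -> 2 point(s)
  x = 3: RHS = 0, y in [0]  -> 1 point(s)
  x = 4: RHS = 6, y in [5, 14]  -> 2 point(s)
  x = 5: RHS = 17, y in [6, 13]  -> 2 point(s)
  x = 6: RHS = 1, y in [1, 18]  -> 2 point(s)
  x = 8: RHS = 7, y in [8, 11]  -> 2 point(s)
  x = 11: RHS = 11, y in [7, 12]  -> 2 point(s)
  x = 12: RHS = 16, y in [4, 15]  -> 2 point(s)
  x = 13: RHS = 17, y in [6, 13]  -> 2 point(s)
  x = 14: RHS = 1, y in [1, 18]  -> 2 point(s)
  x = 17: RHS = 6, y in [5, 14]  -> 2 point(s)
  x = 18: RHS = 1, y in [1, 18]  -> 2 point(s)
Affine points: 25. Add the point at infinity: total = 26.

#E(F_19) = 26


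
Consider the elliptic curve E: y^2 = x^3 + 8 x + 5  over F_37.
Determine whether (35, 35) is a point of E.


Check whether y^2 = x^3 + 8 x + 5 (mod 37) for (x, y) = (35, 35).
LHS: y^2 = 35^2 mod 37 = 4
RHS: x^3 + 8 x + 5 = 35^3 + 8*35 + 5 mod 37 = 18
LHS != RHS

No, not on the curve


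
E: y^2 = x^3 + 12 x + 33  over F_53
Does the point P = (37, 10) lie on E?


Check whether y^2 = x^3 + 12 x + 33 (mod 53) for (x, y) = (37, 10).
LHS: y^2 = 10^2 mod 53 = 47
RHS: x^3 + 12 x + 33 = 37^3 + 12*37 + 33 mod 53 = 38
LHS != RHS

No, not on the curve


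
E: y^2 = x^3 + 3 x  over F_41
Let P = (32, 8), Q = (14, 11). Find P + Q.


P != Q, so use the chord formula.
s = (y2 - y1) / (x2 - x1) = (3) / (23) mod 41 = 34
x3 = s^2 - x1 - x2 mod 41 = 34^2 - 32 - 14 = 3
y3 = s (x1 - x3) - y1 mod 41 = 34 * (32 - 3) - 8 = 35

P + Q = (3, 35)


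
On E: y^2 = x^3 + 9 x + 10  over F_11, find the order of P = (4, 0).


Compute successive multiples of P until we hit O:
  1P = (4, 0)
  2P = O

ord(P) = 2


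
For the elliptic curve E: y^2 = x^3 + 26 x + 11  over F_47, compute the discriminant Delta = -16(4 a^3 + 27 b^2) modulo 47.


4 a^3 + 27 b^2 = 4*26^3 + 27*11^2 = 70304 + 3267 = 73571
Delta = -16 * (73571) = -1177136
Delta mod 47 = 26

Delta = 26 (mod 47)


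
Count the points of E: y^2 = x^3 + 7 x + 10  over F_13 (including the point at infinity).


For each x in F_13, count y with y^2 = x^3 + 7 x + 10 mod 13:
  x = 0: RHS = 10, y in [6, 7]  -> 2 point(s)
  x = 5: RHS = 1, y in [1, 12]  -> 2 point(s)
  x = 7: RHS = 12, y in [5, 8]  -> 2 point(s)
  x = 9: RHS = 9, y in [3, 10]  -> 2 point(s)
  x = 10: RHS = 1, y in [1, 12]  -> 2 point(s)
  x = 11: RHS = 1, y in [1, 12]  -> 2 point(s)
Affine points: 12. Add the point at infinity: total = 13.

#E(F_13) = 13


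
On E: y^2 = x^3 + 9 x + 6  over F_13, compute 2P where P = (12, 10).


Doubling: s = (3 x1^2 + a) / (2 y1)
s = (3*12^2 + 9) / (2*10) mod 13 = 11
x3 = s^2 - 2 x1 mod 13 = 11^2 - 2*12 = 6
y3 = s (x1 - x3) - y1 mod 13 = 11 * (12 - 6) - 10 = 4

2P = (6, 4)


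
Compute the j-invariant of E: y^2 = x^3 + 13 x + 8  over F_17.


Delta = -16(4 a^3 + 27 b^2) mod 17 = 10
-1728 * (4 a)^3 = -1728 * (4*13)^3 mod 17 = 6
j = 6 * 10^(-1) mod 17 = 4

j = 4 (mod 17)


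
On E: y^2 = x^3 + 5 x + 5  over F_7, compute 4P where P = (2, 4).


k = 4 = 100_2 (binary, LSB first: 001)
Double-and-add from P = (2, 4):
  bit 0 = 0: acc unchanged = O
  bit 1 = 0: acc unchanged = O
  bit 2 = 1: acc = O + (1, 5) = (1, 5)

4P = (1, 5)


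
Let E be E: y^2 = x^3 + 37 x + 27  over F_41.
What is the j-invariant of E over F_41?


Delta = -16(4 a^3 + 27 b^2) mod 41 = 30
-1728 * (4 a)^3 = -1728 * (4*37)^3 mod 41 = 17
j = 17 * 30^(-1) mod 41 = 32

j = 32 (mod 41)


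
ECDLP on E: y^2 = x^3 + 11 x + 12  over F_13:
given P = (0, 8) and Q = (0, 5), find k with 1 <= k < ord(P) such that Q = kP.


Enumerate multiples of P until we hit Q = (0, 5):
  1P = (0, 8)
  2P = (12, 0)
  3P = (0, 5)
Match found at i = 3.

k = 3


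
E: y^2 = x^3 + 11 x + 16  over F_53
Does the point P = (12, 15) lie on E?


Check whether y^2 = x^3 + 11 x + 16 (mod 53) for (x, y) = (12, 15).
LHS: y^2 = 15^2 mod 53 = 13
RHS: x^3 + 11 x + 16 = 12^3 + 11*12 + 16 mod 53 = 21
LHS != RHS

No, not on the curve


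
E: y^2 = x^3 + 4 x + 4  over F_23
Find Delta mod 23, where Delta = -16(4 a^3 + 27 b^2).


4 a^3 + 27 b^2 = 4*4^3 + 27*4^2 = 256 + 432 = 688
Delta = -16 * (688) = -11008
Delta mod 23 = 9

Delta = 9 (mod 23)


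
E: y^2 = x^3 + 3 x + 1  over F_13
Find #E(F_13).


For each x in F_13, count y with y^2 = x^3 + 3 x + 1 mod 13:
  x = 0: RHS = 1, y in [1, 12]  -> 2 point(s)
  x = 4: RHS = 12, y in [5, 8]  -> 2 point(s)
  x = 6: RHS = 1, y in [1, 12]  -> 2 point(s)
  x = 7: RHS = 1, y in [1, 12]  -> 2 point(s)
  x = 8: RHS = 4, y in [2, 11]  -> 2 point(s)
  x = 9: RHS = 3, y in [4, 9]  -> 2 point(s)
  x = 10: RHS = 4, y in [2, 11]  -> 2 point(s)
  x = 11: RHS = 0, y in [0]  -> 1 point(s)
  x = 12: RHS = 10, y in [6, 7]  -> 2 point(s)
Affine points: 17. Add the point at infinity: total = 18.

#E(F_13) = 18


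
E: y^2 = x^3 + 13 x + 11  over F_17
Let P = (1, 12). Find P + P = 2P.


Doubling: s = (3 x1^2 + a) / (2 y1)
s = (3*1^2 + 13) / (2*12) mod 17 = 12
x3 = s^2 - 2 x1 mod 17 = 12^2 - 2*1 = 6
y3 = s (x1 - x3) - y1 mod 17 = 12 * (1 - 6) - 12 = 13

2P = (6, 13)


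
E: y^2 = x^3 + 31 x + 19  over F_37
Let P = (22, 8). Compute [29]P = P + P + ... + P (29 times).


k = 29 = 11101_2 (binary, LSB first: 10111)
Double-and-add from P = (22, 8):
  bit 0 = 1: acc = O + (22, 8) = (22, 8)
  bit 1 = 0: acc unchanged = (22, 8)
  bit 2 = 1: acc = (22, 8) + (11, 10) = (34, 11)
  bit 3 = 1: acc = (34, 11) + (12, 11) = (28, 26)
  bit 4 = 1: acc = (28, 26) + (10, 21) = (25, 18)

29P = (25, 18)


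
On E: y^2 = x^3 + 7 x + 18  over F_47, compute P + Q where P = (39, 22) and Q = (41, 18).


P != Q, so use the chord formula.
s = (y2 - y1) / (x2 - x1) = (43) / (2) mod 47 = 45
x3 = s^2 - x1 - x2 mod 47 = 45^2 - 39 - 41 = 18
y3 = s (x1 - x3) - y1 mod 47 = 45 * (39 - 18) - 22 = 30

P + Q = (18, 30)


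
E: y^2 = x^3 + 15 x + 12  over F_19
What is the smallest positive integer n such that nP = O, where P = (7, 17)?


Compute successive multiples of P until we hit O:
  1P = (7, 17)
  2P = (16, 15)
  3P = (12, 1)
  4P = (11, 11)
  5P = (8, 13)
  6P = (1, 16)
  7P = (1, 3)
  8P = (8, 6)
  ... (continuing to 13P)
  13P = O

ord(P) = 13


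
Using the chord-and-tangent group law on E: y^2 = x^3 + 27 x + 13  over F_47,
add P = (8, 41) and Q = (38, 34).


P != Q, so use the chord formula.
s = (y2 - y1) / (x2 - x1) = (40) / (30) mod 47 = 17
x3 = s^2 - x1 - x2 mod 47 = 17^2 - 8 - 38 = 8
y3 = s (x1 - x3) - y1 mod 47 = 17 * (8 - 8) - 41 = 6

P + Q = (8, 6)


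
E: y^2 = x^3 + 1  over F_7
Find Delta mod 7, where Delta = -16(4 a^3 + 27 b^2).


4 a^3 + 27 b^2 = 4*0^3 + 27*1^2 = 0 + 27 = 27
Delta = -16 * (27) = -432
Delta mod 7 = 2

Delta = 2 (mod 7)


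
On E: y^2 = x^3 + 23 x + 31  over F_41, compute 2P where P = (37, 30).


Doubling: s = (3 x1^2 + a) / (2 y1)
s = (3*37^2 + 23) / (2*30) mod 41 = 21
x3 = s^2 - 2 x1 mod 41 = 21^2 - 2*37 = 39
y3 = s (x1 - x3) - y1 mod 41 = 21 * (37 - 39) - 30 = 10

2P = (39, 10)


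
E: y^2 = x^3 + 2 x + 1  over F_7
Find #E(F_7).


For each x in F_7, count y with y^2 = x^3 + 2 x + 1 mod 7:
  x = 0: RHS = 1, y in [1, 6]  -> 2 point(s)
  x = 1: RHS = 4, y in [2, 5]  -> 2 point(s)
Affine points: 4. Add the point at infinity: total = 5.

#E(F_7) = 5


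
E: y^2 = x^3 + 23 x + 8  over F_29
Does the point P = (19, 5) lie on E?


Check whether y^2 = x^3 + 23 x + 8 (mod 29) for (x, y) = (19, 5).
LHS: y^2 = 5^2 mod 29 = 25
RHS: x^3 + 23 x + 8 = 19^3 + 23*19 + 8 mod 29 = 25
LHS = RHS

Yes, on the curve


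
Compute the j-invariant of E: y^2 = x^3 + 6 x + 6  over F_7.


Delta = -16(4 a^3 + 27 b^2) mod 7 = 3
-1728 * (4 a)^3 = -1728 * (4*6)^3 mod 7 = 6
j = 6 * 3^(-1) mod 7 = 2

j = 2 (mod 7)


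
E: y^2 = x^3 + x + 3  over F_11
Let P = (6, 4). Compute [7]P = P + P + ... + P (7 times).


k = 7 = 111_2 (binary, LSB first: 111)
Double-and-add from P = (6, 4):
  bit 0 = 1: acc = O + (6, 4) = (6, 4)
  bit 1 = 1: acc = (6, 4) + (4, 4) = (1, 7)
  bit 2 = 1: acc = (1, 7) + (7, 1) = (4, 7)

7P = (4, 7)


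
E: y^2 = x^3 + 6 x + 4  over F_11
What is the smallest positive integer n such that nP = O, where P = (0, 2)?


Compute successive multiples of P until we hit O:
  1P = (0, 2)
  2P = (5, 7)
  3P = (7, 2)
  4P = (4, 9)
  5P = (8, 6)
  6P = (6, 6)
  7P = (3, 7)
  8P = (1, 0)
  ... (continuing to 16P)
  16P = O

ord(P) = 16


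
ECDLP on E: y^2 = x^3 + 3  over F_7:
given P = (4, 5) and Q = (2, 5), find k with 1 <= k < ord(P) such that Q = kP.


Enumerate multiples of P until we hit Q = (2, 5):
  1P = (4, 5)
  2P = (3, 4)
  3P = (1, 5)
  4P = (2, 2)
  5P = (5, 4)
  6P = (6, 4)
  7P = (6, 3)
  8P = (5, 3)
  9P = (2, 5)
Match found at i = 9.

k = 9


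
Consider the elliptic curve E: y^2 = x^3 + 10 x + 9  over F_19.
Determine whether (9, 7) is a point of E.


Check whether y^2 = x^3 + 10 x + 9 (mod 19) for (x, y) = (9, 7).
LHS: y^2 = 7^2 mod 19 = 11
RHS: x^3 + 10 x + 9 = 9^3 + 10*9 + 9 mod 19 = 11
LHS = RHS

Yes, on the curve


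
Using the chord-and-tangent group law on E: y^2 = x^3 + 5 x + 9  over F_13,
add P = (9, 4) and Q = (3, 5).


P != Q, so use the chord formula.
s = (y2 - y1) / (x2 - x1) = (1) / (7) mod 13 = 2
x3 = s^2 - x1 - x2 mod 13 = 2^2 - 9 - 3 = 5
y3 = s (x1 - x3) - y1 mod 13 = 2 * (9 - 5) - 4 = 4

P + Q = (5, 4)


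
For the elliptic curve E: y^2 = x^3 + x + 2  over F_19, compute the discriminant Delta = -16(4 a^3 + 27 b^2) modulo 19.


4 a^3 + 27 b^2 = 4*1^3 + 27*2^2 = 4 + 108 = 112
Delta = -16 * (112) = -1792
Delta mod 19 = 13

Delta = 13 (mod 19)


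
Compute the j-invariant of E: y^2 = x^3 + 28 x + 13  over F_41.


Delta = -16(4 a^3 + 27 b^2) mod 41 = 32
-1728 * (4 a)^3 = -1728 * (4*28)^3 mod 41 = 32
j = 32 * 32^(-1) mod 41 = 1

j = 1 (mod 41)


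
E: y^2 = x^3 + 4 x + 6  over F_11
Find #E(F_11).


For each x in F_11, count y with y^2 = x^3 + 4 x + 6 mod 11:
  x = 1: RHS = 0, y in [0]  -> 1 point(s)
  x = 2: RHS = 0, y in [0]  -> 1 point(s)
  x = 3: RHS = 1, y in [1, 10]  -> 2 point(s)
  x = 4: RHS = 9, y in [3, 8]  -> 2 point(s)
  x = 6: RHS = 4, y in [2, 9]  -> 2 point(s)
  x = 7: RHS = 3, y in [5, 6]  -> 2 point(s)
  x = 8: RHS = 0, y in [0]  -> 1 point(s)
  x = 9: RHS = 1, y in [1, 10]  -> 2 point(s)
  x = 10: RHS = 1, y in [1, 10]  -> 2 point(s)
Affine points: 15. Add the point at infinity: total = 16.

#E(F_11) = 16


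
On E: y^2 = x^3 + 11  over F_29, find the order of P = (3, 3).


Compute successive multiples of P until we hit O:
  1P = (3, 3)
  2P = (7, 8)
  3P = (26, 19)
  4P = (20, 23)
  5P = (12, 12)
  6P = (15, 14)
  7P = (6, 16)
  8P = (13, 2)
  ... (continuing to 30P)
  30P = O

ord(P) = 30


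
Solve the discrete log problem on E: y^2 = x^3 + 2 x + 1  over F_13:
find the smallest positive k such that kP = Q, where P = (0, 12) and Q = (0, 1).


Enumerate multiples of P until we hit Q = (0, 1):
  1P = (0, 12)
  2P = (1, 2)
  3P = (8, 3)
  4P = (2, 0)
  5P = (8, 10)
  6P = (1, 11)
  7P = (0, 1)
Match found at i = 7.

k = 7


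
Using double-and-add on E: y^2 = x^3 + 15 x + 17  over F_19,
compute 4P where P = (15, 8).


k = 4 = 100_2 (binary, LSB first: 001)
Double-and-add from P = (15, 8):
  bit 0 = 0: acc unchanged = O
  bit 1 = 0: acc unchanged = O
  bit 2 = 1: acc = O + (15, 11) = (15, 11)

4P = (15, 11)


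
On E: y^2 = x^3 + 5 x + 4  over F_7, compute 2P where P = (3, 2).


Doubling: s = (3 x1^2 + a) / (2 y1)
s = (3*3^2 + 5) / (2*2) mod 7 = 1
x3 = s^2 - 2 x1 mod 7 = 1^2 - 2*3 = 2
y3 = s (x1 - x3) - y1 mod 7 = 1 * (3 - 2) - 2 = 6

2P = (2, 6)


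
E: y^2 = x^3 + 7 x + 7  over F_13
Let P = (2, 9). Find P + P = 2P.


Doubling: s = (3 x1^2 + a) / (2 y1)
s = (3*2^2 + 7) / (2*9) mod 13 = 9
x3 = s^2 - 2 x1 mod 13 = 9^2 - 2*2 = 12
y3 = s (x1 - x3) - y1 mod 13 = 9 * (2 - 12) - 9 = 5

2P = (12, 5)


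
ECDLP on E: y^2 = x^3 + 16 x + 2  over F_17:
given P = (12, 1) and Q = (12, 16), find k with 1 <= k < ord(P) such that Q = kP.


Enumerate multiples of P until we hit Q = (12, 16):
  1P = (12, 1)
  2P = (2, 12)
  3P = (2, 5)
  4P = (12, 16)
Match found at i = 4.

k = 4


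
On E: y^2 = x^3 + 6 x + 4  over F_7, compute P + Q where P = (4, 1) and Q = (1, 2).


P != Q, so use the chord formula.
s = (y2 - y1) / (x2 - x1) = (1) / (4) mod 7 = 2
x3 = s^2 - x1 - x2 mod 7 = 2^2 - 4 - 1 = 6
y3 = s (x1 - x3) - y1 mod 7 = 2 * (4 - 6) - 1 = 2

P + Q = (6, 2)


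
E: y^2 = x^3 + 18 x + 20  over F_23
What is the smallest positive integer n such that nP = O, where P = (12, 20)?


Compute successive multiples of P until we hit O:
  1P = (12, 20)
  2P = (12, 3)
  3P = O

ord(P) = 3


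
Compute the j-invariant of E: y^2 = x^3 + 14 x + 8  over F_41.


Delta = -16(4 a^3 + 27 b^2) mod 41 = 14
-1728 * (4 a)^3 = -1728 * (4*14)^3 mod 41 = 4
j = 4 * 14^(-1) mod 41 = 12

j = 12 (mod 41)


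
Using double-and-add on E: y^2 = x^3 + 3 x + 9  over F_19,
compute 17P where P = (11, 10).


k = 17 = 10001_2 (binary, LSB first: 10001)
Double-and-add from P = (11, 10):
  bit 0 = 1: acc = O + (11, 10) = (11, 10)
  bit 1 = 0: acc unchanged = (11, 10)
  bit 2 = 0: acc unchanged = (11, 10)
  bit 3 = 0: acc unchanged = (11, 10)
  bit 4 = 1: acc = (11, 10) + (5, 4) = (4, 16)

17P = (4, 16)


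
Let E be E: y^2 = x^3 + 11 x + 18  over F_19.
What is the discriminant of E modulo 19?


4 a^3 + 27 b^2 = 4*11^3 + 27*18^2 = 5324 + 8748 = 14072
Delta = -16 * (14072) = -225152
Delta mod 19 = 17

Delta = 17 (mod 19)


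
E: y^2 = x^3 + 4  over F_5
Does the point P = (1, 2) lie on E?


Check whether y^2 = x^3 + 0 x + 4 (mod 5) for (x, y) = (1, 2).
LHS: y^2 = 2^2 mod 5 = 4
RHS: x^3 + 0 x + 4 = 1^3 + 0*1 + 4 mod 5 = 0
LHS != RHS

No, not on the curve


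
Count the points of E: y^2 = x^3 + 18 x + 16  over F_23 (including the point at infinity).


For each x in F_23, count y with y^2 = x^3 + 18 x + 16 mod 23:
  x = 0: RHS = 16, y in [4, 19]  -> 2 point(s)
  x = 1: RHS = 12, y in [9, 14]  -> 2 point(s)
  x = 5: RHS = 1, y in [1, 22]  -> 2 point(s)
  x = 6: RHS = 18, y in [8, 15]  -> 2 point(s)
  x = 7: RHS = 2, y in [5, 18]  -> 2 point(s)
  x = 10: RHS = 0, y in [0]  -> 1 point(s)
  x = 11: RHS = 4, y in [2, 21]  -> 2 point(s)
  x = 13: RHS = 9, y in [3, 20]  -> 2 point(s)
  x = 15: RHS = 4, y in [2, 21]  -> 2 point(s)
  x = 18: RHS = 8, y in [10, 13]  -> 2 point(s)
  x = 19: RHS = 18, y in [8, 15]  -> 2 point(s)
  x = 20: RHS = 4, y in [2, 21]  -> 2 point(s)
  x = 21: RHS = 18, y in [8, 15]  -> 2 point(s)
Affine points: 25. Add the point at infinity: total = 26.

#E(F_23) = 26


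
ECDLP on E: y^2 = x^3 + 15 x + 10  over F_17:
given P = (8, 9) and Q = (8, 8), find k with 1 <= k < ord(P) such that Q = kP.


Enumerate multiples of P until we hit Q = (8, 8):
  1P = (8, 9)
  2P = (10, 2)
  3P = (7, 13)
  4P = (1, 14)
  5P = (4, 10)
  6P = (4, 7)
  7P = (1, 3)
  8P = (7, 4)
  9P = (10, 15)
  10P = (8, 8)
Match found at i = 10.

k = 10


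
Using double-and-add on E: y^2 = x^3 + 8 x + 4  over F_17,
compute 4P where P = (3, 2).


k = 4 = 100_2 (binary, LSB first: 001)
Double-and-add from P = (3, 2):
  bit 0 = 0: acc unchanged = O
  bit 1 = 0: acc unchanged = O
  bit 2 = 1: acc = O + (1, 9) = (1, 9)

4P = (1, 9)


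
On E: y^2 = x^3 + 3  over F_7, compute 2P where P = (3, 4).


Doubling: s = (3 x1^2 + a) / (2 y1)
s = (3*3^2 + 0) / (2*4) mod 7 = 6
x3 = s^2 - 2 x1 mod 7 = 6^2 - 2*3 = 2
y3 = s (x1 - x3) - y1 mod 7 = 6 * (3 - 2) - 4 = 2

2P = (2, 2)


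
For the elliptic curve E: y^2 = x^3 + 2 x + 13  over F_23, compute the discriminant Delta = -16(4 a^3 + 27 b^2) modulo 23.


4 a^3 + 27 b^2 = 4*2^3 + 27*13^2 = 32 + 4563 = 4595
Delta = -16 * (4595) = -73520
Delta mod 23 = 11

Delta = 11 (mod 23)


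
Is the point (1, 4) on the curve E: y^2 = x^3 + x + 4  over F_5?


Check whether y^2 = x^3 + 1 x + 4 (mod 5) for (x, y) = (1, 4).
LHS: y^2 = 4^2 mod 5 = 1
RHS: x^3 + 1 x + 4 = 1^3 + 1*1 + 4 mod 5 = 1
LHS = RHS

Yes, on the curve


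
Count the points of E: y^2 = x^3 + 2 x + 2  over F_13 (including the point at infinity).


For each x in F_13, count y with y^2 = x^3 + 2 x + 2 mod 13:
  x = 2: RHS = 1, y in [1, 12]  -> 2 point(s)
  x = 3: RHS = 9, y in [3, 10]  -> 2 point(s)
  x = 4: RHS = 9, y in [3, 10]  -> 2 point(s)
  x = 6: RHS = 9, y in [3, 10]  -> 2 point(s)
  x = 8: RHS = 10, y in [6, 7]  -> 2 point(s)
  x = 11: RHS = 3, y in [4, 9]  -> 2 point(s)
  x = 12: RHS = 12, y in [5, 8]  -> 2 point(s)
Affine points: 14. Add the point at infinity: total = 15.

#E(F_13) = 15


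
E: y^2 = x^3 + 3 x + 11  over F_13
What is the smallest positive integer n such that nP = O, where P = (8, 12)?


Compute successive multiples of P until we hit O:
  1P = (8, 12)
  2P = (10, 1)
  3P = (9, 0)
  4P = (10, 12)
  5P = (8, 1)
  6P = O

ord(P) = 6


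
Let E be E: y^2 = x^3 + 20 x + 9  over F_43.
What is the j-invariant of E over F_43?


Delta = -16(4 a^3 + 27 b^2) mod 43 = 11
-1728 * (4 a)^3 = -1728 * (4*20)^3 mod 43 = 8
j = 8 * 11^(-1) mod 43 = 32

j = 32 (mod 43)


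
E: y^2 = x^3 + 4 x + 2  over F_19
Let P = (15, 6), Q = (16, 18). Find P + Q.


P != Q, so use the chord formula.
s = (y2 - y1) / (x2 - x1) = (12) / (1) mod 19 = 12
x3 = s^2 - x1 - x2 mod 19 = 12^2 - 15 - 16 = 18
y3 = s (x1 - x3) - y1 mod 19 = 12 * (15 - 18) - 6 = 15

P + Q = (18, 15)


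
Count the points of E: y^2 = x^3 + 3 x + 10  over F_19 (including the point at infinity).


For each x in F_19, count y with y^2 = x^3 + 3 x + 10 mod 19:
  x = 2: RHS = 5, y in [9, 10]  -> 2 point(s)
  x = 5: RHS = 17, y in [6, 13]  -> 2 point(s)
  x = 6: RHS = 16, y in [4, 15]  -> 2 point(s)
  x = 9: RHS = 6, y in [5, 14]  -> 2 point(s)
  x = 11: RHS = 6, y in [5, 14]  -> 2 point(s)
  x = 12: RHS = 7, y in [8, 11]  -> 2 point(s)
  x = 13: RHS = 4, y in [2, 17]  -> 2 point(s)
  x = 18: RHS = 6, y in [5, 14]  -> 2 point(s)
Affine points: 16. Add the point at infinity: total = 17.

#E(F_19) = 17


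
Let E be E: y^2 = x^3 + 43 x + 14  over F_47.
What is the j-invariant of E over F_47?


Delta = -16(4 a^3 + 27 b^2) mod 47 = 29
-1728 * (4 a)^3 = -1728 * (4*43)^3 mod 47 = 17
j = 17 * 29^(-1) mod 47 = 33

j = 33 (mod 47)


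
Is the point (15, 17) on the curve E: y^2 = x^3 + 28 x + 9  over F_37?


Check whether y^2 = x^3 + 28 x + 9 (mod 37) for (x, y) = (15, 17).
LHS: y^2 = 17^2 mod 37 = 30
RHS: x^3 + 28 x + 9 = 15^3 + 28*15 + 9 mod 37 = 30
LHS = RHS

Yes, on the curve


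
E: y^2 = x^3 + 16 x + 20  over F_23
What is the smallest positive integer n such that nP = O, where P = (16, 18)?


Compute successive multiples of P until we hit O:
  1P = (16, 18)
  2P = (3, 7)
  3P = (22, 7)
  4P = (12, 13)
  5P = (21, 16)
  6P = (11, 3)
  7P = (5, 15)
  8P = (15, 22)
  ... (continuing to 19P)
  19P = O

ord(P) = 19


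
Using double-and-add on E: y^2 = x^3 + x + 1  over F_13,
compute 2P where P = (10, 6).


k = 2 = 10_2 (binary, LSB first: 01)
Double-and-add from P = (10, 6):
  bit 0 = 0: acc unchanged = O
  bit 1 = 1: acc = O + (10, 7) = (10, 7)

2P = (10, 7)


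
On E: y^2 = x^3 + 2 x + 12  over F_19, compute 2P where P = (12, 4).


Doubling: s = (3 x1^2 + a) / (2 y1)
s = (3*12^2 + 2) / (2*4) mod 19 = 2
x3 = s^2 - 2 x1 mod 19 = 2^2 - 2*12 = 18
y3 = s (x1 - x3) - y1 mod 19 = 2 * (12 - 18) - 4 = 3

2P = (18, 3)


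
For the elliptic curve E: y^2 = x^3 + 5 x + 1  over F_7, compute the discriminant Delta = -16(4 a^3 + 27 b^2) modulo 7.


4 a^3 + 27 b^2 = 4*5^3 + 27*1^2 = 500 + 27 = 527
Delta = -16 * (527) = -8432
Delta mod 7 = 3

Delta = 3 (mod 7)


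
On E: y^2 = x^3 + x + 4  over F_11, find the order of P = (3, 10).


Compute successive multiples of P until we hit O:
  1P = (3, 10)
  2P = (3, 1)
  3P = O

ord(P) = 3


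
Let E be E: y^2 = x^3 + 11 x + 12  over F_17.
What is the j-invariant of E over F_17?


Delta = -16(4 a^3 + 27 b^2) mod 17 = 15
-1728 * (4 a)^3 = -1728 * (4*11)^3 mod 17 = 16
j = 16 * 15^(-1) mod 17 = 9

j = 9 (mod 17)


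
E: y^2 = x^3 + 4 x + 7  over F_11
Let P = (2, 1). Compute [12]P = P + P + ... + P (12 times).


k = 12 = 1100_2 (binary, LSB first: 0011)
Double-and-add from P = (2, 1):
  bit 0 = 0: acc unchanged = O
  bit 1 = 0: acc unchanged = O
  bit 2 = 1: acc = O + (6, 7) = (6, 7)
  bit 3 = 1: acc = (6, 7) + (8, 10) = (2, 10)

12P = (2, 10)


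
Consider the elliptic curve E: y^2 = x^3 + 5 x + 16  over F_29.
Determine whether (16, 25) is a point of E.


Check whether y^2 = x^3 + 5 x + 16 (mod 29) for (x, y) = (16, 25).
LHS: y^2 = 25^2 mod 29 = 16
RHS: x^3 + 5 x + 16 = 16^3 + 5*16 + 16 mod 29 = 16
LHS = RHS

Yes, on the curve


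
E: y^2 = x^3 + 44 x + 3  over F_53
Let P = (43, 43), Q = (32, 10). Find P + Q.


P != Q, so use the chord formula.
s = (y2 - y1) / (x2 - x1) = (20) / (42) mod 53 = 3
x3 = s^2 - x1 - x2 mod 53 = 3^2 - 43 - 32 = 40
y3 = s (x1 - x3) - y1 mod 53 = 3 * (43 - 40) - 43 = 19

P + Q = (40, 19)


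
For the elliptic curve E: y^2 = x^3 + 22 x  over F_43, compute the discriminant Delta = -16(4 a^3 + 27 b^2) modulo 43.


4 a^3 + 27 b^2 = 4*22^3 + 27*0^2 = 42592 + 0 = 42592
Delta = -16 * (42592) = -681472
Delta mod 43 = 35

Delta = 35 (mod 43)


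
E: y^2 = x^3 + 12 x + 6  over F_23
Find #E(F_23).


For each x in F_23, count y with y^2 = x^3 + 12 x + 6 mod 23:
  x = 0: RHS = 6, y in [11, 12]  -> 2 point(s)
  x = 3: RHS = 0, y in [0]  -> 1 point(s)
  x = 4: RHS = 3, y in [7, 16]  -> 2 point(s)
  x = 6: RHS = 18, y in [8, 15]  -> 2 point(s)
  x = 8: RHS = 16, y in [4, 19]  -> 2 point(s)
  x = 13: RHS = 13, y in [6, 17]  -> 2 point(s)
  x = 16: RHS = 16, y in [4, 19]  -> 2 point(s)
  x = 19: RHS = 9, y in [3, 20]  -> 2 point(s)
  x = 20: RHS = 12, y in [9, 14]  -> 2 point(s)
  x = 22: RHS = 16, y in [4, 19]  -> 2 point(s)
Affine points: 19. Add the point at infinity: total = 20.

#E(F_23) = 20


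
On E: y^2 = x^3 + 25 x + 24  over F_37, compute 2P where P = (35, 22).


Doubling: s = (3 x1^2 + a) / (2 y1)
s = (3*35^2 + 25) / (2*22) mod 37 = 0
x3 = s^2 - 2 x1 mod 37 = 0^2 - 2*35 = 4
y3 = s (x1 - x3) - y1 mod 37 = 0 * (35 - 4) - 22 = 15

2P = (4, 15)


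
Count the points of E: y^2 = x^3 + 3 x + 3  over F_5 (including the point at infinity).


For each x in F_5, count y with y^2 = x^3 + 3 x + 3 mod 5:
  x = 3: RHS = 4, y in [2, 3]  -> 2 point(s)
  x = 4: RHS = 4, y in [2, 3]  -> 2 point(s)
Affine points: 4. Add the point at infinity: total = 5.

#E(F_5) = 5


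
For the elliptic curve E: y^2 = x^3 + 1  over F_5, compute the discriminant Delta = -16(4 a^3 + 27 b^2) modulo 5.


4 a^3 + 27 b^2 = 4*0^3 + 27*1^2 = 0 + 27 = 27
Delta = -16 * (27) = -432
Delta mod 5 = 3

Delta = 3 (mod 5)


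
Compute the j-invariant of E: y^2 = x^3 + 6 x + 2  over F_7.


Delta = -16(4 a^3 + 27 b^2) mod 7 = 2
-1728 * (4 a)^3 = -1728 * (4*6)^3 mod 7 = 6
j = 6 * 2^(-1) mod 7 = 3

j = 3 (mod 7)


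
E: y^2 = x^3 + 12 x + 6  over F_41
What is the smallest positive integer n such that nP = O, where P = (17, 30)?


Compute successive multiples of P until we hit O:
  1P = (17, 30)
  2P = (28, 20)
  3P = (28, 21)
  4P = (17, 11)
  5P = O

ord(P) = 5


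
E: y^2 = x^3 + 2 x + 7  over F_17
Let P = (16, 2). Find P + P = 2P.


Doubling: s = (3 x1^2 + a) / (2 y1)
s = (3*16^2 + 2) / (2*2) mod 17 = 14
x3 = s^2 - 2 x1 mod 17 = 14^2 - 2*16 = 11
y3 = s (x1 - x3) - y1 mod 17 = 14 * (16 - 11) - 2 = 0

2P = (11, 0)


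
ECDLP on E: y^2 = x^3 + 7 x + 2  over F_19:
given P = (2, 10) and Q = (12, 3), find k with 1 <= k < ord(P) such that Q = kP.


Enumerate multiples of P until we hit Q = (12, 3):
  1P = (2, 10)
  2P = (15, 9)
  3P = (11, 17)
  4P = (12, 16)
  5P = (16, 12)
  6P = (8, 0)
  7P = (16, 7)
  8P = (12, 3)
Match found at i = 8.

k = 8


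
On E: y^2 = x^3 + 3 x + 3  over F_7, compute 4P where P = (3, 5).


k = 4 = 100_2 (binary, LSB first: 001)
Double-and-add from P = (3, 5):
  bit 0 = 0: acc unchanged = O
  bit 1 = 0: acc unchanged = O
  bit 2 = 1: acc = O + (3, 5) = (3, 5)

4P = (3, 5)


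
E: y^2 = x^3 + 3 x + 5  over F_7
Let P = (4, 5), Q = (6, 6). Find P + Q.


P != Q, so use the chord formula.
s = (y2 - y1) / (x2 - x1) = (1) / (2) mod 7 = 4
x3 = s^2 - x1 - x2 mod 7 = 4^2 - 4 - 6 = 6
y3 = s (x1 - x3) - y1 mod 7 = 4 * (4 - 6) - 5 = 1

P + Q = (6, 1)


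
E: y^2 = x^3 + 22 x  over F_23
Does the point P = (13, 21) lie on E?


Check whether y^2 = x^3 + 22 x + 0 (mod 23) for (x, y) = (13, 21).
LHS: y^2 = 21^2 mod 23 = 4
RHS: x^3 + 22 x + 0 = 13^3 + 22*13 + 0 mod 23 = 22
LHS != RHS

No, not on the curve


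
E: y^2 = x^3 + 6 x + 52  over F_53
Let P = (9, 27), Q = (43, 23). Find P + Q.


P != Q, so use the chord formula.
s = (y2 - y1) / (x2 - x1) = (49) / (34) mod 53 = 3
x3 = s^2 - x1 - x2 mod 53 = 3^2 - 9 - 43 = 10
y3 = s (x1 - x3) - y1 mod 53 = 3 * (9 - 10) - 27 = 23

P + Q = (10, 23)


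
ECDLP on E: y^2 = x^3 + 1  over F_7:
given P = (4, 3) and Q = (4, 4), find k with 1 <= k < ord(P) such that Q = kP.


Enumerate multiples of P until we hit Q = (4, 4):
  1P = (4, 3)
  2P = (0, 1)
  3P = (5, 0)
  4P = (0, 6)
  5P = (4, 4)
Match found at i = 5.

k = 5


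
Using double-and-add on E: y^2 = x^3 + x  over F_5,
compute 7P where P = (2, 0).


k = 7 = 111_2 (binary, LSB first: 111)
Double-and-add from P = (2, 0):
  bit 0 = 1: acc = O + (2, 0) = (2, 0)
  bit 1 = 1: acc = (2, 0) + O = (2, 0)
  bit 2 = 1: acc = (2, 0) + O = (2, 0)

7P = (2, 0)


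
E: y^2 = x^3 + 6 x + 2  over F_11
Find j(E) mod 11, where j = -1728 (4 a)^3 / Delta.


Delta = -16(4 a^3 + 27 b^2) mod 11 = 2
-1728 * (4 a)^3 = -1728 * (4*6)^3 mod 11 = 3
j = 3 * 2^(-1) mod 11 = 7

j = 7 (mod 11)


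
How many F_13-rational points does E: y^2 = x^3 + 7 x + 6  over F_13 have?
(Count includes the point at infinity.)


For each x in F_13, count y with y^2 = x^3 + 7 x + 6 mod 13:
  x = 1: RHS = 1, y in [1, 12]  -> 2 point(s)
  x = 5: RHS = 10, y in [6, 7]  -> 2 point(s)
  x = 6: RHS = 4, y in [2, 11]  -> 2 point(s)
  x = 10: RHS = 10, y in [6, 7]  -> 2 point(s)
  x = 11: RHS = 10, y in [6, 7]  -> 2 point(s)
Affine points: 10. Add the point at infinity: total = 11.

#E(F_13) = 11


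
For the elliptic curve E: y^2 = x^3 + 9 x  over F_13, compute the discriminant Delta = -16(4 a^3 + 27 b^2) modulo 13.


4 a^3 + 27 b^2 = 4*9^3 + 27*0^2 = 2916 + 0 = 2916
Delta = -16 * (2916) = -46656
Delta mod 13 = 1

Delta = 1 (mod 13)


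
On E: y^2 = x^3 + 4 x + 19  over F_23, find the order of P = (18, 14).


Compute successive multiples of P until we hit O:
  1P = (18, 14)
  2P = (14, 17)
  3P = (16, 19)
  4P = (1, 1)
  5P = (17, 3)
  6P = (17, 20)
  7P = (1, 22)
  8P = (16, 4)
  ... (continuing to 11P)
  11P = O

ord(P) = 11


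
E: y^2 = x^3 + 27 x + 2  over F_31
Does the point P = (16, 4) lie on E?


Check whether y^2 = x^3 + 27 x + 2 (mod 31) for (x, y) = (16, 4).
LHS: y^2 = 4^2 mod 31 = 16
RHS: x^3 + 27 x + 2 = 16^3 + 27*16 + 2 mod 31 = 4
LHS != RHS

No, not on the curve


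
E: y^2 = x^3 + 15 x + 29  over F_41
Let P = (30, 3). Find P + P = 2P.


Doubling: s = (3 x1^2 + a) / (2 y1)
s = (3*30^2 + 15) / (2*3) mod 41 = 22
x3 = s^2 - 2 x1 mod 41 = 22^2 - 2*30 = 14
y3 = s (x1 - x3) - y1 mod 41 = 22 * (30 - 14) - 3 = 21

2P = (14, 21)


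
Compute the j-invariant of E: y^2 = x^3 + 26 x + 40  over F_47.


Delta = -16(4 a^3 + 27 b^2) mod 47 = 16
-1728 * (4 a)^3 = -1728 * (4*26)^3 mod 47 = 2
j = 2 * 16^(-1) mod 47 = 6

j = 6 (mod 47)


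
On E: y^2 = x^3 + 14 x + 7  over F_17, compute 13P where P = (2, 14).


k = 13 = 1101_2 (binary, LSB first: 1011)
Double-and-add from P = (2, 14):
  bit 0 = 1: acc = O + (2, 14) = (2, 14)
  bit 1 = 0: acc unchanged = (2, 14)
  bit 2 = 1: acc = (2, 14) + (4, 5) = (10, 5)
  bit 3 = 1: acc = (10, 5) + (8, 11) = (8, 6)

13P = (8, 6)


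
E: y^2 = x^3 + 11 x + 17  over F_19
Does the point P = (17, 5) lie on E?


Check whether y^2 = x^3 + 11 x + 17 (mod 19) for (x, y) = (17, 5).
LHS: y^2 = 5^2 mod 19 = 6
RHS: x^3 + 11 x + 17 = 17^3 + 11*17 + 17 mod 19 = 6
LHS = RHS

Yes, on the curve


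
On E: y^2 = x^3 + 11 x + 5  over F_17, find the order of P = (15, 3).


Compute successive multiples of P until we hit O:
  1P = (15, 3)
  2P = (5, 7)
  3P = (6, 7)
  4P = (9, 0)
  5P = (6, 10)
  6P = (5, 10)
  7P = (15, 14)
  8P = O

ord(P) = 8


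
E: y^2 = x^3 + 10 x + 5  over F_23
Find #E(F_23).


For each x in F_23, count y with y^2 = x^3 + 10 x + 5 mod 23:
  x = 1: RHS = 16, y in [4, 19]  -> 2 point(s)
  x = 3: RHS = 16, y in [4, 19]  -> 2 point(s)
  x = 7: RHS = 4, y in [2, 21]  -> 2 point(s)
  x = 10: RHS = 1, y in [1, 22]  -> 2 point(s)
  x = 12: RHS = 13, y in [6, 17]  -> 2 point(s)
  x = 13: RHS = 9, y in [3, 20]  -> 2 point(s)
  x = 16: RHS = 6, y in [11, 12]  -> 2 point(s)
  x = 19: RHS = 16, y in [4, 19]  -> 2 point(s)
  x = 21: RHS = 0, y in [0]  -> 1 point(s)
Affine points: 17. Add the point at infinity: total = 18.

#E(F_23) = 18


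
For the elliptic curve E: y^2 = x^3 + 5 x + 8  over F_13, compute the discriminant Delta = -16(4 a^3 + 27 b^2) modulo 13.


4 a^3 + 27 b^2 = 4*5^3 + 27*8^2 = 500 + 1728 = 2228
Delta = -16 * (2228) = -35648
Delta mod 13 = 11

Delta = 11 (mod 13)


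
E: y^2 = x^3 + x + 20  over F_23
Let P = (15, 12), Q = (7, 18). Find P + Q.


P != Q, so use the chord formula.
s = (y2 - y1) / (x2 - x1) = (6) / (15) mod 23 = 5
x3 = s^2 - x1 - x2 mod 23 = 5^2 - 15 - 7 = 3
y3 = s (x1 - x3) - y1 mod 23 = 5 * (15 - 3) - 12 = 2

P + Q = (3, 2)


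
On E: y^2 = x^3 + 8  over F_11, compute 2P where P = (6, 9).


Doubling: s = (3 x1^2 + a) / (2 y1)
s = (3*6^2 + 0) / (2*9) mod 11 = 6
x3 = s^2 - 2 x1 mod 11 = 6^2 - 2*6 = 2
y3 = s (x1 - x3) - y1 mod 11 = 6 * (6 - 2) - 9 = 4

2P = (2, 4)


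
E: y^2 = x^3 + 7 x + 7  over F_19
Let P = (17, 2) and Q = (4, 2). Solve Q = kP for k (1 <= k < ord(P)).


Enumerate multiples of P until we hit Q = (4, 2):
  1P = (17, 2)
  2P = (4, 17)
  3P = (9, 18)
  4P = (16, 15)
  5P = (3, 6)
  6P = (8, 9)
  7P = (0, 8)
  8P = (11, 16)
  9P = (7, 0)
  10P = (11, 3)
  11P = (0, 11)
  12P = (8, 10)
  13P = (3, 13)
  14P = (16, 4)
  15P = (9, 1)
  16P = (4, 2)
Match found at i = 16.

k = 16


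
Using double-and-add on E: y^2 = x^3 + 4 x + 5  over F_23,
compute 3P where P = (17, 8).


k = 3 = 11_2 (binary, LSB first: 11)
Double-and-add from P = (17, 8):
  bit 0 = 1: acc = O + (17, 8) = (17, 8)
  bit 1 = 1: acc = (17, 8) + (15, 6) = (15, 17)

3P = (15, 17)


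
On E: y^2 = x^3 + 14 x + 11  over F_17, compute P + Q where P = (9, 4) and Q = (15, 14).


P != Q, so use the chord formula.
s = (y2 - y1) / (x2 - x1) = (10) / (6) mod 17 = 13
x3 = s^2 - x1 - x2 mod 17 = 13^2 - 9 - 15 = 9
y3 = s (x1 - x3) - y1 mod 17 = 13 * (9 - 9) - 4 = 13

P + Q = (9, 13)


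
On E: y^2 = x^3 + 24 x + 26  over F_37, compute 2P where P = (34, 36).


Doubling: s = (3 x1^2 + a) / (2 y1)
s = (3*34^2 + 24) / (2*36) mod 37 = 30
x3 = s^2 - 2 x1 mod 37 = 30^2 - 2*34 = 18
y3 = s (x1 - x3) - y1 mod 37 = 30 * (34 - 18) - 36 = 0

2P = (18, 0)


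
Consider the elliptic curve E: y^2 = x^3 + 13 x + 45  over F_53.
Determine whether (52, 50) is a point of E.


Check whether y^2 = x^3 + 13 x + 45 (mod 53) for (x, y) = (52, 50).
LHS: y^2 = 50^2 mod 53 = 9
RHS: x^3 + 13 x + 45 = 52^3 + 13*52 + 45 mod 53 = 31
LHS != RHS

No, not on the curve


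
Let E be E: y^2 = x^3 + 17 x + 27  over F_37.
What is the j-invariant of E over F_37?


Delta = -16(4 a^3 + 27 b^2) mod 37 = 10
-1728 * (4 a)^3 = -1728 * (4*17)^3 mod 37 = 29
j = 29 * 10^(-1) mod 37 = 14

j = 14 (mod 37)


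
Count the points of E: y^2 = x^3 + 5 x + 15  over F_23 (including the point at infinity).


For each x in F_23, count y with y^2 = x^3 + 5 x + 15 mod 23:
  x = 5: RHS = 4, y in [2, 21]  -> 2 point(s)
  x = 6: RHS = 8, y in [10, 13]  -> 2 point(s)
  x = 7: RHS = 2, y in [5, 18]  -> 2 point(s)
  x = 12: RHS = 9, y in [3, 20]  -> 2 point(s)
  x = 13: RHS = 0, y in [0]  -> 1 point(s)
  x = 14: RHS = 0, y in [0]  -> 1 point(s)
  x = 18: RHS = 3, y in [7, 16]  -> 2 point(s)
  x = 19: RHS = 0, y in [0]  -> 1 point(s)
  x = 22: RHS = 9, y in [3, 20]  -> 2 point(s)
Affine points: 15. Add the point at infinity: total = 16.

#E(F_23) = 16


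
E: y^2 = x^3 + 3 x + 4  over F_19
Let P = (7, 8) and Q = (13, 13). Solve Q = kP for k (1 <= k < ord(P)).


Enumerate multiples of P until we hit Q = (13, 13):
  1P = (7, 8)
  2P = (16, 5)
  3P = (13, 13)
Match found at i = 3.

k = 3


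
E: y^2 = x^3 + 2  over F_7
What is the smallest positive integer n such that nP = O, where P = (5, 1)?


Compute successive multiples of P until we hit O:
  1P = (5, 1)
  2P = (5, 6)
  3P = O

ord(P) = 3


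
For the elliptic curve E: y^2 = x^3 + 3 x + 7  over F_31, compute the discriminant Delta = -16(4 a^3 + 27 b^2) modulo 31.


4 a^3 + 27 b^2 = 4*3^3 + 27*7^2 = 108 + 1323 = 1431
Delta = -16 * (1431) = -22896
Delta mod 31 = 13

Delta = 13 (mod 31)


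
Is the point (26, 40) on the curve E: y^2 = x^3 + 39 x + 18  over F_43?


Check whether y^2 = x^3 + 39 x + 18 (mod 43) for (x, y) = (26, 40).
LHS: y^2 = 40^2 mod 43 = 9
RHS: x^3 + 39 x + 18 = 26^3 + 39*26 + 18 mod 43 = 32
LHS != RHS

No, not on the curve


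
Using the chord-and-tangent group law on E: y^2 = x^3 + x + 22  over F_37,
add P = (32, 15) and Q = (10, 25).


P != Q, so use the chord formula.
s = (y2 - y1) / (x2 - x1) = (10) / (15) mod 37 = 13
x3 = s^2 - x1 - x2 mod 37 = 13^2 - 32 - 10 = 16
y3 = s (x1 - x3) - y1 mod 37 = 13 * (32 - 16) - 15 = 8

P + Q = (16, 8)


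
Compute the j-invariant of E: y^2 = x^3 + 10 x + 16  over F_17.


Delta = -16(4 a^3 + 27 b^2) mod 17 = 15
-1728 * (4 a)^3 = -1728 * (4*10)^3 mod 17 = 4
j = 4 * 15^(-1) mod 17 = 15

j = 15 (mod 17)


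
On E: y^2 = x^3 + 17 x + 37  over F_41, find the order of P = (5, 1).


Compute successive multiples of P until we hit O:
  1P = (5, 1)
  2P = (15, 31)
  3P = (30, 6)
  4P = (29, 27)
  5P = (17, 27)
  6P = (18, 5)
  7P = (13, 6)
  8P = (33, 2)
  ... (continuing to 21P)
  21P = O

ord(P) = 21


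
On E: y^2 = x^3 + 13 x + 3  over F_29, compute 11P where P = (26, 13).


k = 11 = 1011_2 (binary, LSB first: 1101)
Double-and-add from P = (26, 13):
  bit 0 = 1: acc = O + (26, 13) = (26, 13)
  bit 1 = 1: acc = (26, 13) + (13, 7) = (6, 23)
  bit 2 = 0: acc unchanged = (6, 23)
  bit 3 = 1: acc = (6, 23) + (15, 8) = (14, 0)

11P = (14, 0)
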